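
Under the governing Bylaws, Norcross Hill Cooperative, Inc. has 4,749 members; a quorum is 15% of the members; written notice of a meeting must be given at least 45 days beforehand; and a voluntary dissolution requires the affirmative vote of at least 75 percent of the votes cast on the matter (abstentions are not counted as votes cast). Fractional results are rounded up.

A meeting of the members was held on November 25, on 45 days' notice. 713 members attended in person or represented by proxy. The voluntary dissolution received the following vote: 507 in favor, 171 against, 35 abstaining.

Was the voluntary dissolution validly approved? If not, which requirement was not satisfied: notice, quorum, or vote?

Notice: 45 days given; 45 required. Satisfied.
Quorum: 15% of 4,749 = 712.35, rounded up to 713; 713 present. Satisfied.
Vote: requires three-fourths of the votes cast (713 − 35 abstaining = 678); 3/4 of 678 = 508.50, rounded up to 509, so 509 needed; 507 in favor. Not satisfied.

Invalid — vote requirement not satisfied.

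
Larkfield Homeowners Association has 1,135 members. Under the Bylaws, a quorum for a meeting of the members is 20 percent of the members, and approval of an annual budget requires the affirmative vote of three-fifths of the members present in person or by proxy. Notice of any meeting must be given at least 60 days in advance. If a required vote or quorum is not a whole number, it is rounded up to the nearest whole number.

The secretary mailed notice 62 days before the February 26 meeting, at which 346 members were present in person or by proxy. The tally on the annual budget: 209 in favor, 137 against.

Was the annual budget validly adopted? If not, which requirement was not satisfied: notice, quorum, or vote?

Valid — all requirements satisfied.

Notice: 62 days given; 60 required. Satisfied.
Quorum: 20% of 1,135 = 227; 346 present. Satisfied.
Vote: requires three-fifths of those present (346); 3/5 of 346 = 207.60, rounded up to 208, so 208 needed; 209 in favor. Satisfied.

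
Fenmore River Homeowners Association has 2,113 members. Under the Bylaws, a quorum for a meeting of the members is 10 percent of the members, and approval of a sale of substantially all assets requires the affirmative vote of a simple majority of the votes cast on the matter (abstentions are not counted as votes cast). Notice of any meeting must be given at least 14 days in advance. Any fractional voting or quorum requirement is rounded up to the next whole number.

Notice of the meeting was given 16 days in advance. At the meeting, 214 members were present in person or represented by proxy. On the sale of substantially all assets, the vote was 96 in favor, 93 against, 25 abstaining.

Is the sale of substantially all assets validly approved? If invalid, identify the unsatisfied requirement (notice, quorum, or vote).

Notice: 16 days given; 14 required. Satisfied.
Quorum: 10% of 2,113 = 211.30, rounded up to 212; 214 present. Satisfied.
Vote: requires a majority of the votes cast (214 − 25 abstaining = 189); a majority of 189 is 95, so 95 needed; 96 in favor. Satisfied.

Valid — all requirements satisfied.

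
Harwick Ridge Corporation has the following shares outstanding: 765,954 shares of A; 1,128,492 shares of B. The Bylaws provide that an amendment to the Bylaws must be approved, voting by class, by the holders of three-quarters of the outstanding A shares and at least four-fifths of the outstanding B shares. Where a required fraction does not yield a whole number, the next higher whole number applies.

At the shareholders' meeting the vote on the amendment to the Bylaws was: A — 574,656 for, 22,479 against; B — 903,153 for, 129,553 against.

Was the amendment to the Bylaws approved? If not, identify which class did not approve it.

Approved — every class gave the required vote.

A: 3/4 of 765954 = 574465.50, rounded up to 574466; 574,466 required, 574,656 in favor — approved.
B: 4/5 of 1128492 = 902793.60, rounded up to 902794; 902,794 required, 903,153 in favor — approved.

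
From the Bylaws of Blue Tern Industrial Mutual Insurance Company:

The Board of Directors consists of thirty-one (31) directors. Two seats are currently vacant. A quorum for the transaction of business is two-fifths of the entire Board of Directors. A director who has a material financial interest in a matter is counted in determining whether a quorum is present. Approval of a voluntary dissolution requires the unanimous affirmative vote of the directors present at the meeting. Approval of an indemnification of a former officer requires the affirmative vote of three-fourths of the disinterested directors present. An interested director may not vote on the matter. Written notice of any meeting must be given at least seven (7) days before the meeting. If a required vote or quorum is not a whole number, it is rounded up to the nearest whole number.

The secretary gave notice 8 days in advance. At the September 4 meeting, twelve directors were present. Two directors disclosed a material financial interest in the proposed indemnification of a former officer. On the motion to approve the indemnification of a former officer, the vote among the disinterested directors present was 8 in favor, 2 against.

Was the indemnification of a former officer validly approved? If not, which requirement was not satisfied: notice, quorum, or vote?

Invalid — quorum requirement not satisfied.

Notice: 8 days given; 7 required (8 ≥ 7). Satisfied.
Quorum: 12 present (interested directors count toward quorum); quorum is 13. Not satisfied.
Vote: the indemnification of a former officer requires three-fourths of the disinterested directors present (12 − 2 = 10). 3/4 of 10 = 7.50, rounded up to 8, so 8 affirmative votes are needed; 8 voted in favor. Satisfied. (Moot — without a quorum no business can be validly transacted.)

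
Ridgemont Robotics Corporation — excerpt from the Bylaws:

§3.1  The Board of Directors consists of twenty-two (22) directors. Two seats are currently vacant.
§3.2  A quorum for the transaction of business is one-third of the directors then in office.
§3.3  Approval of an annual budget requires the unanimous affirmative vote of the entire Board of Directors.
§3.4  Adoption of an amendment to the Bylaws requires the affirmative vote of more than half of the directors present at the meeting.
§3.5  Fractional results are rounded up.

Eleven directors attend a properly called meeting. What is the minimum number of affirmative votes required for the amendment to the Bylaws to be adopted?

The amendment to the Bylaws requires a majority of the directors present (11).
A majority of 11 is 6.

6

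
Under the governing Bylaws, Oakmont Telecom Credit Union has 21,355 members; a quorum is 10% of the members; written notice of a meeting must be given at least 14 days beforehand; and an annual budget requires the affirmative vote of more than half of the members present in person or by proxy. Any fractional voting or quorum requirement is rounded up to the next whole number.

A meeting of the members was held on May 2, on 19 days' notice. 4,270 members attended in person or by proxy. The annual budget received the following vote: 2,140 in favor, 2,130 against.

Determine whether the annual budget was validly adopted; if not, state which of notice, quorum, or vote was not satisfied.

Valid — all requirements satisfied.

Notice: 19 days given; 14 required. Satisfied.
Quorum: 10% of 21,355 = 2,135.50, rounded up to 2,136; 4,270 present. Satisfied.
Vote: requires a majority of those present (4,270); a majority of 4270 is 2136, so 2,136 needed; 2,140 in favor. Satisfied.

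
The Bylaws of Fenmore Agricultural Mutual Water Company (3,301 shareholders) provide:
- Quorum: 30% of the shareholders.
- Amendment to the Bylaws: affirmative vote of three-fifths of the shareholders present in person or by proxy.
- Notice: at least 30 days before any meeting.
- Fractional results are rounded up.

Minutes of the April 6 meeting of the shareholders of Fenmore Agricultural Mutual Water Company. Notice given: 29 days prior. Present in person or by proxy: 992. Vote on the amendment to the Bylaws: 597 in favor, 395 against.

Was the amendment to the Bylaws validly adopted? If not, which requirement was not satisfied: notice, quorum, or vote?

Notice: 29 days given; 30 required. Not satisfied.
Quorum: 30% of 3,301 = 990.30, rounded up to 991; 992 present. Satisfied.
Vote: requires three-fifths of those present (992); 3/5 of 992 = 595.20, rounded up to 596, so 596 needed; 597 in favor. Satisfied.

Invalid — notice requirement not satisfied.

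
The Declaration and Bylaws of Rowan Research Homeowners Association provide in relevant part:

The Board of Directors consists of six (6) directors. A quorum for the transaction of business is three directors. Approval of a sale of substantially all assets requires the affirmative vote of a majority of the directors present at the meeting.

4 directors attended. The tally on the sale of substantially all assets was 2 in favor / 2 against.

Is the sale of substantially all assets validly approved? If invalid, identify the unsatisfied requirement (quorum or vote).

Quorum: 4 present; quorum is 3. Satisfied.
Vote: the sale of substantially all assets requires a majority of the directors present (4). A majority of 4 is 3, so 3 affirmative votes are needed; 2 voted in favor. Not satisfied.

Invalid — vote requirement not satisfied.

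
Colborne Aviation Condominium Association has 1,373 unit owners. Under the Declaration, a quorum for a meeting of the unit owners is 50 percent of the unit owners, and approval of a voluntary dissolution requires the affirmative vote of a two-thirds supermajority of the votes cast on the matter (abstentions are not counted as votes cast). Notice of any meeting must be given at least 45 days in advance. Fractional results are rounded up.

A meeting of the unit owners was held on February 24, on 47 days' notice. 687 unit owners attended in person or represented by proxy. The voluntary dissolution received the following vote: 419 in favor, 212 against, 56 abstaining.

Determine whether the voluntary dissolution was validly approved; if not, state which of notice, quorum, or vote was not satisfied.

Invalid — vote requirement not satisfied.

Notice: 47 days given; 45 required. Satisfied.
Quorum: 50% of 1,373 = 686.50, rounded up to 687; 687 present. Satisfied.
Vote: requires two-thirds of the votes cast (687 − 56 abstaining = 631); 2/3 of 631 = 420.67, rounded up to 421, so 421 needed; 419 in favor. Not satisfied.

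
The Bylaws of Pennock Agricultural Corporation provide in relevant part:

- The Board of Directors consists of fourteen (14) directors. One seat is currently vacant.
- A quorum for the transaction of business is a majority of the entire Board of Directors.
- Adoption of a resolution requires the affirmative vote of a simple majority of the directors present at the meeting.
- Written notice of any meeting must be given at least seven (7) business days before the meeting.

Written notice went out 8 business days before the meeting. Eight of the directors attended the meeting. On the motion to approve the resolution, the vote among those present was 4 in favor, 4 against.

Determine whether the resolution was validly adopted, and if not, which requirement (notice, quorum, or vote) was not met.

Invalid — vote requirement not satisfied.

Notice: 8 business days given; 7 required (8 ≥ 7). Satisfied.
Quorum: 8 present; quorum is 8. Satisfied.
Vote: the resolution requires a majority of the directors present (8). A majority of 8 is 5, so 5 affirmative votes are needed; 4 voted in favor. Not satisfied.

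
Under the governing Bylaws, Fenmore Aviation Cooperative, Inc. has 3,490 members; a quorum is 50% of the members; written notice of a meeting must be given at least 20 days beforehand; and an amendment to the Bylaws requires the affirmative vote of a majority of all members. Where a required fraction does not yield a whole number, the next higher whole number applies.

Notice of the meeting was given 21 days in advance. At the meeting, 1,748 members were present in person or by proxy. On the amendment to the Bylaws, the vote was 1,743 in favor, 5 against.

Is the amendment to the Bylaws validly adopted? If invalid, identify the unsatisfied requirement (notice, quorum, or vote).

Notice: 21 days given; 20 required. Satisfied.
Quorum: 50% of 3,490 = 1,745; 1,748 present. Satisfied.
Vote: requires a majority of all members (3,490); a majority of 3490 is 1746, so 1,746 needed; 1,743 in favor. Not satisfied.

Invalid — vote requirement not satisfied.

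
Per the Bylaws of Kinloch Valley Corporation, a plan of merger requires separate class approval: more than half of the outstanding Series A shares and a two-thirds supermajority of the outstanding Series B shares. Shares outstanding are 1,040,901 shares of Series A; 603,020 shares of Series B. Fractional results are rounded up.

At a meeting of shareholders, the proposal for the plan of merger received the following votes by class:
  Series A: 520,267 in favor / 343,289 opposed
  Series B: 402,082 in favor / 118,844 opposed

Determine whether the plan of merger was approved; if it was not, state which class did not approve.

Series A: a majority of 1040901 is 520451; 520,451 required, 520,267 in favor — not approved.
Series B: 2/3 of 603020 = 402013.33, rounded up to 402014; 402,014 required, 402,082 in favor — approved.

Not approved — the Series A shares did not give the required vote.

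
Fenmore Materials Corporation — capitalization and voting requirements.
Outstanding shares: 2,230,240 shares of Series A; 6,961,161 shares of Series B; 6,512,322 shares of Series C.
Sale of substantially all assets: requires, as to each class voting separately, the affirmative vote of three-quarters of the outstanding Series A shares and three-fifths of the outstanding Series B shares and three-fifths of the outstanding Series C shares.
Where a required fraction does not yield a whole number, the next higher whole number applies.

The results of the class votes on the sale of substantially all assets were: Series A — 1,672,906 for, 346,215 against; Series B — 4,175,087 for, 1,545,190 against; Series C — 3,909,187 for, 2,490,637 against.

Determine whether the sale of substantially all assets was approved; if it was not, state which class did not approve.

Not approved — the Series B shares did not give the required vote.

Series A: 3/4 of 2230240 = 1672680; 1,672,680 required, 1,672,906 in favor — approved.
Series B: 3/5 of 6961161 = 4176696.60, rounded up to 4176697; 4,176,697 required, 4,175,087 in favor — not approved.
Series C: 3/5 of 6512322 = 3907393.20, rounded up to 3907394; 3,907,394 required, 3,909,187 in favor — approved.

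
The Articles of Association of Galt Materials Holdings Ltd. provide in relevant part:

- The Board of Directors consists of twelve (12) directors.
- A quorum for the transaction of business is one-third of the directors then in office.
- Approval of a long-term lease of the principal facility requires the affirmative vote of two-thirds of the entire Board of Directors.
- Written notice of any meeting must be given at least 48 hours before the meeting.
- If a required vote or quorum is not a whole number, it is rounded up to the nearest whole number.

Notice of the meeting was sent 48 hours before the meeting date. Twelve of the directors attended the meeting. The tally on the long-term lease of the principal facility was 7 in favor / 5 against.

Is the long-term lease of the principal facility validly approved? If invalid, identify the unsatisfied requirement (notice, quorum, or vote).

Invalid — vote requirement not satisfied.

Notice: 48 hours given; 48 required (48 ≥ 48). Satisfied.
Quorum: 12 present; quorum is 4. Satisfied.
Vote: the long-term lease of the principal facility requires two-thirds of the entire Board of Directors (12). 2/3 of 12 = 8, so 8 affirmative votes are needed; 7 voted in favor. Not satisfied.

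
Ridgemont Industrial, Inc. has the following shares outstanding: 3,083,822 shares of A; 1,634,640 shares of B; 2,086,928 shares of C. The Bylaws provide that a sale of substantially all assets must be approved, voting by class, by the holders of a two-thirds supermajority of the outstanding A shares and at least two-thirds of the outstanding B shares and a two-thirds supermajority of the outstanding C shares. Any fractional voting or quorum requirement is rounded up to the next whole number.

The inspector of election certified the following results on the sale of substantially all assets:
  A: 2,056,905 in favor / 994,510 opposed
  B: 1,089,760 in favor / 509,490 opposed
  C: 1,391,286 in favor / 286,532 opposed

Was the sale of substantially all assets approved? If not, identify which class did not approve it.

A: 2/3 of 3083822 = 2055881.33, rounded up to 2055882; 2,055,882 required, 2,056,905 in favor — approved.
B: 2/3 of 1634640 = 1089760; 1,089,760 required, 1,089,760 in favor — approved.
C: 2/3 of 2086928 = 1391285.33, rounded up to 1391286; 1,391,286 required, 1,391,286 in favor — approved.

Approved — every class gave the required vote.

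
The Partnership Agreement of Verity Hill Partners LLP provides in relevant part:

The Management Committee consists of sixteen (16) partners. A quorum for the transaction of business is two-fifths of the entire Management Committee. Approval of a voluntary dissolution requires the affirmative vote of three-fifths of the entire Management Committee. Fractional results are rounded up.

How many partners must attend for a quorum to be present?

7

2/5 of 16 = 6.40, rounded up to 7.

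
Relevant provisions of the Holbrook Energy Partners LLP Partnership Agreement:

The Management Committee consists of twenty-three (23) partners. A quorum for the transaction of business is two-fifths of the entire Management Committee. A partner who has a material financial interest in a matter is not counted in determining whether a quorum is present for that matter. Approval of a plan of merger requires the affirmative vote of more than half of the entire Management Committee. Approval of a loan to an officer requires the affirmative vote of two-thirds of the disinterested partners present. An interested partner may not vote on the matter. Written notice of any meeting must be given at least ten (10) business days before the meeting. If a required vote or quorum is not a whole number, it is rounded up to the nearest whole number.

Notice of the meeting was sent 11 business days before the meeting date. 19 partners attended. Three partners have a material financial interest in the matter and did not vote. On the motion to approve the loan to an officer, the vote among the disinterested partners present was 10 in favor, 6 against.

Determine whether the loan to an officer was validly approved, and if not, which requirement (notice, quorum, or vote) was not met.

Notice: 11 business days given; 10 required (11 ≥ 10). Satisfied.
Quorum: 19 present, but the 3 interested partners do not count, leaving 16. Quorum is 10. Satisfied.
Vote: the loan to an officer requires two-thirds of the disinterested partners present (19 − 3 = 16). 2/3 of 16 = 10.67, rounded up to 11, so 11 affirmative votes are needed; 10 voted in favor. Not satisfied.

Invalid — vote requirement not satisfied.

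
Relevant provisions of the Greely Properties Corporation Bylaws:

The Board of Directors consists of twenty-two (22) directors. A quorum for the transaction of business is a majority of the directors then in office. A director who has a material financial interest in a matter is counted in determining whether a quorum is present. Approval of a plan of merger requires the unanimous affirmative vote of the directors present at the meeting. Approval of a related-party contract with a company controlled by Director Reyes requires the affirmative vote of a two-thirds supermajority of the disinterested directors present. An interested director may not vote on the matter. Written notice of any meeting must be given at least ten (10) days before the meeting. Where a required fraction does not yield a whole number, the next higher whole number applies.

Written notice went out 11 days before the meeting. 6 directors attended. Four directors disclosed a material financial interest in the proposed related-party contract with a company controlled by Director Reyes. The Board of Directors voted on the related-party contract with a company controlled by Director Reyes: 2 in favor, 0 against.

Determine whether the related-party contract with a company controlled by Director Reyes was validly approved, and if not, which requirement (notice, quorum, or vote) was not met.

Invalid — quorum requirement not satisfied.

Notice: 11 days given; 10 required (11 ≥ 10). Satisfied.
Quorum: 6 present (interested directors count toward quorum); quorum is 12. Not satisfied.
Vote: the related-party contract with a company controlled by Director Reyes requires two-thirds of the disinterested directors present (6 − 4 = 2). 2/3 of 2 = 1.33, rounded up to 2, so 2 affirmative votes are needed; 2 voted in favor. Satisfied. (Moot — without a quorum no business can be validly transacted.)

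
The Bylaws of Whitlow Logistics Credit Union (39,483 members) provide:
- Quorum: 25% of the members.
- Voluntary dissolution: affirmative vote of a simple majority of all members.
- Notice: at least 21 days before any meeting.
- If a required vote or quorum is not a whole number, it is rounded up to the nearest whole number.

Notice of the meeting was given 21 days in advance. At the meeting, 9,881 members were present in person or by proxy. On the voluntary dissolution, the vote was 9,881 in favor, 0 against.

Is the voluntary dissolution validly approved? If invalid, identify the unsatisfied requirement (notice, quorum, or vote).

Invalid — vote requirement not satisfied.

Notice: 21 days given; 21 required. Satisfied.
Quorum: 25% of 39,483 = 9,870.75, rounded up to 9,871; 9,881 present. Satisfied.
Vote: requires a majority of all members (39,483); a majority of 39483 is 19742, so 19,742 needed; 9,881 in favor. Not satisfied.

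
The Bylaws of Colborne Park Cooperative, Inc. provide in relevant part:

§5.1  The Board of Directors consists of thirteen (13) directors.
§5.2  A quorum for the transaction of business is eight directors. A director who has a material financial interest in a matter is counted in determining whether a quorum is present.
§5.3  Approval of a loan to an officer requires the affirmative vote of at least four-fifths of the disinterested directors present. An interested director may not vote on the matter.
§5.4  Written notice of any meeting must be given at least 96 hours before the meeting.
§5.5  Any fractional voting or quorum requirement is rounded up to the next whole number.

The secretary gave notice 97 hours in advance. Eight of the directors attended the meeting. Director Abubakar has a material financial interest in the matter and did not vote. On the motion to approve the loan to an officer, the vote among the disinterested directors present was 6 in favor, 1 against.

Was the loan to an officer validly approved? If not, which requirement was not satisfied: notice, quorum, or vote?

Notice: 97 hours given; 96 required (97 ≥ 96). Satisfied.
Quorum: 8 present (interested directors count toward quorum); quorum is 8. Satisfied.
Vote: the loan to an officer requires four-fifths of the disinterested directors present (8 − 1 = 7). 4/5 of 7 = 5.60, rounded up to 6, so 6 affirmative votes are needed; 6 voted in favor. Satisfied.

Valid — all requirements satisfied.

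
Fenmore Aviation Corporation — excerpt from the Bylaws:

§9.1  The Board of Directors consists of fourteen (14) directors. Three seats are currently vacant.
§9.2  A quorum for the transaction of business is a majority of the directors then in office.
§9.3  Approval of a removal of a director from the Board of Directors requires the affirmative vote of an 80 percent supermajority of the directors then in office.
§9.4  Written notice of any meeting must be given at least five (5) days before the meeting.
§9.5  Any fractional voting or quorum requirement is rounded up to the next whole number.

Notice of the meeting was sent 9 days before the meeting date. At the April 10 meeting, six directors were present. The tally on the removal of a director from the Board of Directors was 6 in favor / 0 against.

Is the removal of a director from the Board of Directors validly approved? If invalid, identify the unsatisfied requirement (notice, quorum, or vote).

Invalid — vote requirement not satisfied.

Notice: 9 days given; 5 required (9 ≥ 5). Satisfied.
Quorum: 6 present; quorum is 6. Satisfied.
Vote: the removal of a director from the Board of Directors requires four-fifths of the directors then in office (11). 4/5 of 11 = 8.80, rounded up to 9, so 9 affirmative votes are needed; 6 voted in favor. Not satisfied.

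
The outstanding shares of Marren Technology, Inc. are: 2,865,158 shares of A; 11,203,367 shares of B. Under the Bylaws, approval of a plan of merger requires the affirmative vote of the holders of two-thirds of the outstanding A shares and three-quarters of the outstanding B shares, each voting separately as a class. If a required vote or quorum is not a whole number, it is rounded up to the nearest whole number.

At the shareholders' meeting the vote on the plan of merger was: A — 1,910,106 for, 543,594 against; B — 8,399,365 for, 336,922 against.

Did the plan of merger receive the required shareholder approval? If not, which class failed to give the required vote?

A: 2/3 of 2865158 = 1910105.33, rounded up to 1910106; 1,910,106 required, 1,910,106 in favor — approved.
B: 3/4 of 11203367 = 8402525.25, rounded up to 8402526; 8,402,526 required, 8,399,365 in favor — not approved.

Not approved — the B shares did not give the required vote.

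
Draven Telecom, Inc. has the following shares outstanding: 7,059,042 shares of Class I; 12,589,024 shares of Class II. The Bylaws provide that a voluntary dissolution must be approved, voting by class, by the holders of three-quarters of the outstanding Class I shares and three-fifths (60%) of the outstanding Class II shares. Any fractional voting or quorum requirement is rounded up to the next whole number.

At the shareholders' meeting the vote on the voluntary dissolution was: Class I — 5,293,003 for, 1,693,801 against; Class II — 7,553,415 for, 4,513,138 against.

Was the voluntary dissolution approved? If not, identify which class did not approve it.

Not approved — the Class I shares did not give the required vote.

Class I: 3/4 of 7059042 = 5294281.50, rounded up to 5294282; 5,294,282 required, 5,293,003 in favor — not approved.
Class II: 3/5 of 12589024 = 7553414.40, rounded up to 7553415; 7,553,415 required, 7,553,415 in favor — approved.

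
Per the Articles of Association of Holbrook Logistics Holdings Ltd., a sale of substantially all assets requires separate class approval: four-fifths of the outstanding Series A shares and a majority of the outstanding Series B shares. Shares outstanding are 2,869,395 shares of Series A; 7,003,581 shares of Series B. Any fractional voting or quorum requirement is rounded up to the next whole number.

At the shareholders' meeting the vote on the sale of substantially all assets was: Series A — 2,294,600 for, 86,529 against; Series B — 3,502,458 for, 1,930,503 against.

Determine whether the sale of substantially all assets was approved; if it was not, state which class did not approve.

Not approved — the Series A shares did not give the required vote.

Series A: 4/5 of 2869395 = 2295516; 2,295,516 required, 2,294,600 in favor — not approved.
Series B: a majority of 7003581 is 3501791; 3,501,791 required, 3,502,458 in favor — approved.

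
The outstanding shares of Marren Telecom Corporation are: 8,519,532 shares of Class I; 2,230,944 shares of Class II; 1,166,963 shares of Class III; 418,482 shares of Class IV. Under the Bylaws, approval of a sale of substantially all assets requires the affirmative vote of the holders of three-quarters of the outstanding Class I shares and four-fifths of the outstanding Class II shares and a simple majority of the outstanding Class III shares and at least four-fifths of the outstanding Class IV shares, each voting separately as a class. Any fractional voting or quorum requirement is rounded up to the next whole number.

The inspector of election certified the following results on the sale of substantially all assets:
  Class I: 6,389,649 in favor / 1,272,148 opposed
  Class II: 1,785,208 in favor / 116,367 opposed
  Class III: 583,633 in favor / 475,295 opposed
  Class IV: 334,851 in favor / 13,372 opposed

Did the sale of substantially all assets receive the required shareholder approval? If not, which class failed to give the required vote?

Approved — every class gave the required vote.

Class I: 3/4 of 8519532 = 6389649; 6,389,649 required, 6,389,649 in favor — approved.
Class II: 4/5 of 2230944 = 1784755.20, rounded up to 1784756; 1,784,756 required, 1,785,208 in favor — approved.
Class III: a majority of 1166963 is 583482; 583,482 required, 583,633 in favor — approved.
Class IV: 4/5 of 418482 = 334785.60, rounded up to 334786; 334,786 required, 334,851 in favor — approved.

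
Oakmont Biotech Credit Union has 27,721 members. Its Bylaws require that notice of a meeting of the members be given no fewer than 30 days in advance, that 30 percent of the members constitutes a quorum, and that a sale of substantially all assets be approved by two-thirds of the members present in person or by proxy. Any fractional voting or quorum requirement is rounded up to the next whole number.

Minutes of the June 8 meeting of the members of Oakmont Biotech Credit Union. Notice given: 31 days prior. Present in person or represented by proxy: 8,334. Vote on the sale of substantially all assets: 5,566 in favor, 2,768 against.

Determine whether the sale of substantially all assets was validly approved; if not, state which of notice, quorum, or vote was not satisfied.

Notice: 31 days given; 30 required. Satisfied.
Quorum: 30% of 27,721 = 8,316.30, rounded up to 8,317; 8,334 present. Satisfied.
Vote: requires two-thirds of those present (8,334); 2/3 of 8334 = 5556, so 5,556 needed; 5,566 in favor. Satisfied.

Valid — all requirements satisfied.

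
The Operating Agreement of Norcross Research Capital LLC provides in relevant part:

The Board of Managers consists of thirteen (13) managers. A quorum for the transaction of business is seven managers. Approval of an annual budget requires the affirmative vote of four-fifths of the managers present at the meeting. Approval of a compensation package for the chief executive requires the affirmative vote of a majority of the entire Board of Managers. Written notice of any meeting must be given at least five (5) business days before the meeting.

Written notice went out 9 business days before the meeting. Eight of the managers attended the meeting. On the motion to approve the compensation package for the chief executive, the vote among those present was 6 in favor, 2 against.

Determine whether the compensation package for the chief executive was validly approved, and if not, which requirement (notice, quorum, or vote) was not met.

Invalid — vote requirement not satisfied.

Notice: 9 business days given; 5 required (9 ≥ 5). Satisfied.
Quorum: 8 present; quorum is 7. Satisfied.
Vote: the compensation package for the chief executive requires a majority of the entire Board of Managers (13). A majority of 13 is 7, so 7 affirmative votes are needed; 6 voted in favor. Not satisfied.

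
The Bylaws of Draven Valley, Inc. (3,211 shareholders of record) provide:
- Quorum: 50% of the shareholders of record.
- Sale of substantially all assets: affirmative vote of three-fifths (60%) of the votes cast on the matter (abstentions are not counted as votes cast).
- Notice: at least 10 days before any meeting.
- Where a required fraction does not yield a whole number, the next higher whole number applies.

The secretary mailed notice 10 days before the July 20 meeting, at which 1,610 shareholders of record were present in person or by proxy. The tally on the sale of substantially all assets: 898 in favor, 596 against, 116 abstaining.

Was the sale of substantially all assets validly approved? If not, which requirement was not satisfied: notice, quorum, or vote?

Notice: 10 days given; 10 required. Satisfied.
Quorum: 50% of 3,211 = 1,605.50, rounded up to 1,606; 1,610 present. Satisfied.
Vote: requires three-fifths of the votes cast (1,610 − 116 abstaining = 1,494); 3/5 of 1494 = 896.40, rounded up to 897, so 897 needed; 898 in favor. Satisfied.

Valid — all requirements satisfied.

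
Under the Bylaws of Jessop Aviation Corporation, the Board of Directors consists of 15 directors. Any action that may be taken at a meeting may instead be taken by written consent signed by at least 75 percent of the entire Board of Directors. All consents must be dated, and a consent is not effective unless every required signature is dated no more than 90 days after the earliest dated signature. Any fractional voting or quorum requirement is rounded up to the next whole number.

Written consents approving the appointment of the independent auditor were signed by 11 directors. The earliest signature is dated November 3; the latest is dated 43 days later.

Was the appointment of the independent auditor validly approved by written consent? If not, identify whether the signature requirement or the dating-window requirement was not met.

Signatures required: at least 75 percent of 15 — 3/4 of 15 = 11.25, rounded up to 12, so 12 needed; 11 signed. Insufficient.
Dating window: the latest signature is 43 days after the earliest; the limit is 90 days. Within the window.

Not effective — insufficient signatures.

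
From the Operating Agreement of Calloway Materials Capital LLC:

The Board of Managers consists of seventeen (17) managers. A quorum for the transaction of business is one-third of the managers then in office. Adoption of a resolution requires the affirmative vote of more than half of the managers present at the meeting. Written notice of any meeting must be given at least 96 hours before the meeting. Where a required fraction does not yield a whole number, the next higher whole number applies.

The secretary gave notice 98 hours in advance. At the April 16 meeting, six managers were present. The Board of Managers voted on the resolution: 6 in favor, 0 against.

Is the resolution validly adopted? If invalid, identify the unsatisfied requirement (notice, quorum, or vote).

Valid — all requirements satisfied.

Notice: 98 hours given; 96 required (98 ≥ 96). Satisfied.
Quorum: 6 present; quorum is 6. Satisfied.
Vote: the resolution requires a majority of the managers present (6). A majority of 6 is 4, so 4 affirmative votes are needed; 6 voted in favor. Satisfied.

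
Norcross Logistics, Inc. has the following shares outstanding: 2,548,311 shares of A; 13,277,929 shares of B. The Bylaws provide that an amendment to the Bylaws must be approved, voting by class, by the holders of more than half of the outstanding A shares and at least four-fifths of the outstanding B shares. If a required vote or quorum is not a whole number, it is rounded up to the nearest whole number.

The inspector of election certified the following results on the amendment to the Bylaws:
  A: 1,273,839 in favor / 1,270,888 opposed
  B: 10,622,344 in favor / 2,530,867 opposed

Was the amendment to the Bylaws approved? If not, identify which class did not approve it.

A: a majority of 2548311 is 1274156; 1,274,156 required, 1,273,839 in favor — not approved.
B: 4/5 of 13277929 = 10622343.20, rounded up to 10622344; 10,622,344 required, 10,622,344 in favor — approved.

Not approved — the A shares did not give the required vote.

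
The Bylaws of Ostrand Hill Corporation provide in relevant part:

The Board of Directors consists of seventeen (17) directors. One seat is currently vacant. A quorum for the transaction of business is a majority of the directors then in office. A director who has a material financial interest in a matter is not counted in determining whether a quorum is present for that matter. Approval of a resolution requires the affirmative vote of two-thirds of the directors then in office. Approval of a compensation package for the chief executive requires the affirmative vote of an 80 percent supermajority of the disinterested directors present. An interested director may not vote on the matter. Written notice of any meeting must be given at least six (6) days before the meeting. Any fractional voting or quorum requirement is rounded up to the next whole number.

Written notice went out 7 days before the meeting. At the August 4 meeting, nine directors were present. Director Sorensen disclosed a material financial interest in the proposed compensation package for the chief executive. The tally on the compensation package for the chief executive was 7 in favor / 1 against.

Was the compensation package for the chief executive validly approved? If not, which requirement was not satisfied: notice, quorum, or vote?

Invalid — quorum requirement not satisfied.

Notice: 7 days given; 6 required (7 ≥ 6). Satisfied.
Quorum: 9 present, but the 1 interested director does not count, leaving 8. Quorum is 9. Not satisfied.
Vote: the compensation package for the chief executive requires four-fifths of the disinterested directors present (9 − 1 = 8). 4/5 of 8 = 6.40, rounded up to 7, so 7 affirmative votes are needed; 7 voted in favor. Satisfied. (Moot — without a quorum no business can be validly transacted.)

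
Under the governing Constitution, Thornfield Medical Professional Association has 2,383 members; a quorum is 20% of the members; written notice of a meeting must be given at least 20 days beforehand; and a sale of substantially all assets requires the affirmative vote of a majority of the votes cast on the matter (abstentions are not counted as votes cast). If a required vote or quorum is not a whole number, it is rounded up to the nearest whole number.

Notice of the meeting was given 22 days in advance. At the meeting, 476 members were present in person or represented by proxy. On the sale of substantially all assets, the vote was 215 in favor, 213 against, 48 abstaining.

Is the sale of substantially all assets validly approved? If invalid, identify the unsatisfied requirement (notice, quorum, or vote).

Notice: 22 days given; 20 required. Satisfied.
Quorum: 20% of 2,383 = 476.60, rounded up to 477; 476 present. Not satisfied.
Vote: requires a majority of the votes cast (476 − 48 abstaining = 428); a majority of 428 is 215, so 215 needed; 215 in favor. Satisfied.

Invalid — quorum requirement not satisfied.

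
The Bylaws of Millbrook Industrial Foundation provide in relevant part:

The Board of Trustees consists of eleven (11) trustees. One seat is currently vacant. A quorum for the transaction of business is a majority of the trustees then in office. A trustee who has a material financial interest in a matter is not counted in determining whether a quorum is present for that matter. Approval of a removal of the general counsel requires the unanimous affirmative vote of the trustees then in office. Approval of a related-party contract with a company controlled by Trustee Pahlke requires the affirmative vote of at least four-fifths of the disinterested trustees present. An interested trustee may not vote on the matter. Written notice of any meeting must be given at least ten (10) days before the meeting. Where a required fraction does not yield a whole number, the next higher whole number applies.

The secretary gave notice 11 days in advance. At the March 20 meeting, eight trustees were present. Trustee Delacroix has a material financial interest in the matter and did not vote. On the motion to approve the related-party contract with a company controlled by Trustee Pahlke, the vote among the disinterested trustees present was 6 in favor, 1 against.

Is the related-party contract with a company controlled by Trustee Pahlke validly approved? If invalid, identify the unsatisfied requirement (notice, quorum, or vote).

Valid — all requirements satisfied.

Notice: 11 days given; 10 required (11 ≥ 10). Satisfied.
Quorum: 8 present, but the 1 interested trustee does not count, leaving 7. Quorum is 6. Satisfied.
Vote: the related-party contract with a company controlled by Trustee Pahlke requires four-fifths of the disinterested trustees present (8 − 1 = 7). 4/5 of 7 = 5.60, rounded up to 6, so 6 affirmative votes are needed; 6 voted in favor. Satisfied.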